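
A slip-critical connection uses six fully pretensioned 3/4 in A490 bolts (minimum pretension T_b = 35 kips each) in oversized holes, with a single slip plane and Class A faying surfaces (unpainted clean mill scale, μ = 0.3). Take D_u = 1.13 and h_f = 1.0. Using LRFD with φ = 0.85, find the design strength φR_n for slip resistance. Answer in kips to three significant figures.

R_n = μ · D_u · h_f · T_b · n_s · n_b = 0.3 × 1.13 × 1.0 × 35 × 1 × 6 = 71.19 kips.
Design strength φR_n = 0.85 × 71.19 = 60.5 kips.

60.5 kips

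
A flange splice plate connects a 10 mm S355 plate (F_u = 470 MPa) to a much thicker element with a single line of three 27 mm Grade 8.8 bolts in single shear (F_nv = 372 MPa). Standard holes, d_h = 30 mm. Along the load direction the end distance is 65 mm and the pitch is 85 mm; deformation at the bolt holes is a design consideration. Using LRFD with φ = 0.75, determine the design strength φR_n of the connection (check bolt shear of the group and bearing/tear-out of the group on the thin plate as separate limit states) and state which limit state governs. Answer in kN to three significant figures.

479 kN (bolt shear governs)

Bolt shear: A_b = π·27²/4 = 572.6 mm²; R_n = 372 × 572.6 × 3 × 1 / 1000 = 639 kN → 0.75 × 639 = 479 kN.
Bearing (1.2 l_c t F_u ≤ 2.4 d t F_u): upper limit = 2.4·27·10·470 / 1000 = 304.6 kN.
  Edge l_c = 65 − 30/2 = 50 → r_n = 282 kN; interior l_c = 85 − 30 = 55 → r_n = 304.6 kN.
  R_n,bearing = 1·282 + 2·304.6 = 891.1 kN → 0.75 × 891.1 = 668 kN.
Bolt shear governs: 479 kN.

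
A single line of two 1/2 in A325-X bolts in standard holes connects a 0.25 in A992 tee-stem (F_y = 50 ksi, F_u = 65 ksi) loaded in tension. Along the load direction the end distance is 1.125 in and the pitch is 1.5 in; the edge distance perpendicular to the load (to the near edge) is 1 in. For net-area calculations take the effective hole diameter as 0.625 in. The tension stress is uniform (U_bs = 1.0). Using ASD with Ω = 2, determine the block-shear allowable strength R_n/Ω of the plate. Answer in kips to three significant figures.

Shear plane L_v = 1.125 + 1·1.5 = 2.625 in; A_gv = 2.625 × 0.25 = 0.6562 in².
A_nv = (2.625 − 1.5·0.625) × 0.25 = 0.4219 in².
A_nt = (1 − 0.5·0.625) × 0.25 = 0.1719 in².
0.6 F_u A_nv = 16.45 kips; 0.6 F_y A_gv = 19.69 kips → shear rupture governs the shear term.
R_n = 16.45 + 1.0 × 65 × 0.1719 = 27.62 kips.
Allowable strength R_n/Ω = 27.62 / 2 = 13.8 kips.

13.8 kips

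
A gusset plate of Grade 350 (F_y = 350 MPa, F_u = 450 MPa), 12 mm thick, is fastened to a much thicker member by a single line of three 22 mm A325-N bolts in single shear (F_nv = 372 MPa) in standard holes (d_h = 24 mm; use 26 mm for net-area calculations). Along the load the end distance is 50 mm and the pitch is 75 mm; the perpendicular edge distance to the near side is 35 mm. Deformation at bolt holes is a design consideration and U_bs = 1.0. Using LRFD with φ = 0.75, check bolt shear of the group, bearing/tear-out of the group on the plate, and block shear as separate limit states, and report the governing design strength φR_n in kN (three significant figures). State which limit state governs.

Bolt shear: A_b = π·22²/4 = 380.1 mm²; R_n = 372 × 380.1 × 3 × 1 / 1000 = 424.2 kN → 0.75 × 424.2 = 318 kN.
Bearing: edge l_c = 38, r_n = 246.2 kN; interior l_c = 51, r_n = 285.1 kN; R_n = 246.2 + 2·285.1 = 816.5 kN → 612 kN.
Block shear: A_gv = 2400, A_nv = 1620, A_nt = 264 mm²; R_n = min(0.6F_uA_nv, 0.6F_yA_gv) + U_bs·F_u·A_nt = 556.2 kN → 417 kN.
Bolt shear governs: 318 kN.

318 kN (bolt shear governs)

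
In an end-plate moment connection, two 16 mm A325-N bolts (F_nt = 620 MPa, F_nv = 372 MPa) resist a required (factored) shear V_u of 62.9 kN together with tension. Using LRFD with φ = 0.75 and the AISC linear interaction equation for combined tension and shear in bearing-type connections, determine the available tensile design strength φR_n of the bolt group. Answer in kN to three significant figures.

138 kN

A_b = π·16²/4 = 201.1 mm²; f_rv = 62.9 × 1000 / (2 × 201.1) = 156.4 MPa.
F'_nt = 1.3 F_nt − (F_nt / φF_nv) f_rv = 1.3·620 − (620/(0.75·372))·156.4 = 458.4 MPa, capped at F_nt → F'_nt = 458.4 MPa.
R_n = F'_nt · A_b · n = 458.4 × 201.1 × 2 / 1000 = 184.3 kN.
Design strength φR_n = 0.75 × 184.3 = 138 kN.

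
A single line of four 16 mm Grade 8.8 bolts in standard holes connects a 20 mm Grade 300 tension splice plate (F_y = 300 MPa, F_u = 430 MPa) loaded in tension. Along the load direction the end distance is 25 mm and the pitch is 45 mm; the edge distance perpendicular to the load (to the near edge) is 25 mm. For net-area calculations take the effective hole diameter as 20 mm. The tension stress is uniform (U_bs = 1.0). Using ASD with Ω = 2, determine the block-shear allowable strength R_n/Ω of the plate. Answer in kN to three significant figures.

297 kN

Shear plane L_v = 25 + 3·45 = 160 mm; A_gv = 160 × 20 = 3200 mm².
A_nv = (160 − 3.5·20) × 20 = 1800 mm².
A_nt = (25 − 0.5·20) × 20 = 300 mm².
0.6 F_u A_nv = 464.4 kN; 0.6 F_y A_gv = 576 kN → shear rupture governs the shear term.
R_n = 464.4 + 1.0 × 430 × 300 / 1000 = 593.4 kN.
Allowable strength R_n/Ω = 593.4 / 2 = 297 kN.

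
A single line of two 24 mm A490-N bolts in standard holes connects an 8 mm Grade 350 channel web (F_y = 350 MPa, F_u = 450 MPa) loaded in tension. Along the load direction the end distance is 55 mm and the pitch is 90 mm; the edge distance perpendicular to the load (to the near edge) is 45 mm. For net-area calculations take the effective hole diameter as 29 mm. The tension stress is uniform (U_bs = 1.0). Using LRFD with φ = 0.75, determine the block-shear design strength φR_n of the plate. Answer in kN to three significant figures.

Shear plane L_v = 55 + 1·90 = 145 mm; A_gv = 145 × 8 = 1160 mm².
A_nv = (145 − 1.5·29) × 8 = 812 mm².
A_nt = (45 − 0.5·29) × 8 = 244 mm².
0.6 F_u A_nv = 219.2 kN; 0.6 F_y A_gv = 243.6 kN → shear rupture governs the shear term.
R_n = 219.2 + 1.0 × 450 × 244 / 1000 = 329 kN.
Design strength φR_n = 0.75 × 329 = 247 kN.

247 kN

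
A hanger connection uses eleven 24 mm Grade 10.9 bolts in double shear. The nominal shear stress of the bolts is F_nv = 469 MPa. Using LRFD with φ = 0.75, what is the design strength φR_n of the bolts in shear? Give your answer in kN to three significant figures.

A_b = π × 24² / 4 = 452.4 mm².
R_n = F_nv · A_b · n · n_s = 469 × 452.4 × 11 × 2 / 1000 = 4668 kN.
Design strength φR_n = 0.75 × 4668 = 3500 kN.

3500 kN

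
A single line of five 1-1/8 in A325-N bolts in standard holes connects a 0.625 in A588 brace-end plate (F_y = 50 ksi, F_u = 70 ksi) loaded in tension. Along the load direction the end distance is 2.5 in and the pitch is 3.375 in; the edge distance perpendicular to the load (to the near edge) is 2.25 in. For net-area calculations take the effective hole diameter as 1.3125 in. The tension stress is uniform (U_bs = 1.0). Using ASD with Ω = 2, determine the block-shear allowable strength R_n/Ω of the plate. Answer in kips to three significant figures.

Shear plane L_v = 2.5 + 4·3.375 = 16 in; A_gv = 16 × 0.625 = 10 in².
A_nv = (16 − 4.5·1.3125) × 0.625 = 6.309 in².
A_nt = (2.25 − 0.5·1.3125) × 0.625 = 0.9961 in².
0.6 F_u A_nv = 265 kips; 0.6 F_y A_gv = 300 kips → shear rupture governs the shear term.
R_n = 265 + 1.0 × 70 × 0.9961 = 334.7 kips.
Allowable strength R_n/Ω = 334.7 / 2 = 167 kips.

167 kips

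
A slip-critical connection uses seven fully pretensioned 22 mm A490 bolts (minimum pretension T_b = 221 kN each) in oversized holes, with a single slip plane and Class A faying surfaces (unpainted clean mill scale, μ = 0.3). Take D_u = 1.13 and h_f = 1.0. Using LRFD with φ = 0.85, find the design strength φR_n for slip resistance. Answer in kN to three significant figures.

R_n = μ · D_u · h_f · T_b · n_s · n_b = 0.3 × 1.13 × 1.0 × 221 × 1 × 7 = 524.4 kN.
Design strength φR_n = 0.85 × 524.4 = 446 kN.

446 kN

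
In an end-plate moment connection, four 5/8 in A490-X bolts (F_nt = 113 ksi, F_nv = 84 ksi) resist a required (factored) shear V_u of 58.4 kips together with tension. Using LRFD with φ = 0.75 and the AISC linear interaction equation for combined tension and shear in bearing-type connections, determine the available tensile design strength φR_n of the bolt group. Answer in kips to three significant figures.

56.6 kips

A_b = π·0.625²/4 = 0.3068 in²; f_rv = 58.4 / (4 × 0.3068) = 47.59 ksi.
F'_nt = 1.3 F_nt − (F_nt / φF_nv) f_rv = 1.3·113 − (113/(0.75·84))·47.59 = 61.54 ksi, capped at F_nt → F'_nt = 61.54 ksi.
R_n = F'_nt · A_b · n = 61.54 × 0.3068 × 4 = 75.52 kips.
Design strength φR_n = 0.75 × 75.52 = 56.6 kips.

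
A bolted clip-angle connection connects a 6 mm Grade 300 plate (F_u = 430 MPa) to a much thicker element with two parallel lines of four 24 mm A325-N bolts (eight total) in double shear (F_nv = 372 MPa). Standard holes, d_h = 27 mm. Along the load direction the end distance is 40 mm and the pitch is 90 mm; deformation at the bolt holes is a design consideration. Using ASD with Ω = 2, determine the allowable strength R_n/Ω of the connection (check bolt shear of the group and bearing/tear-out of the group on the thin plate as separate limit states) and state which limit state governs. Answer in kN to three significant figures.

528 kN (bearing governs)

Bolt shear: A_b = π·24²/4 = 452.4 mm²; R_n = 372 × 452.4 × 8 × 2 / 1000 = 2693 kN → 2693 / 2 = 1350 kN.
Bearing (1.2 l_c t F_u ≤ 2.4 d t F_u): upper limit = 2.4·24·6·430 / 1000 = 148.6 kN.
  Edge l_c = 40 − 27/2 = 26.5 → r_n = 82.04 kN; interior l_c = 90 − 27 = 63 → r_n = 148.6 kN.
  R_n,bearing = 2·82.04 + 6·148.6 = 1056 kN → 1056 / 2 = 528 kN.
Bearing governs: 528 kN.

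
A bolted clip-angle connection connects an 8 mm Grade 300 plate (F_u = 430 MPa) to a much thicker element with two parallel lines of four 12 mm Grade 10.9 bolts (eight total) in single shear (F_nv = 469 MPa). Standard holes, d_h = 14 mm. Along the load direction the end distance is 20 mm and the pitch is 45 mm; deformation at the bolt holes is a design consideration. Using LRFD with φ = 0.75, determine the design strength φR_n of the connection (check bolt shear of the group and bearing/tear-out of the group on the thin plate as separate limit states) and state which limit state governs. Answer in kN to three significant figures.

318 kN (bolt shear governs)

Bolt shear: A_b = π·12²/4 = 113.1 mm²; R_n = 469 × 113.1 × 8 × 1 / 1000 = 424.3 kN → 0.75 × 424.3 = 318 kN.
Bearing (1.2 l_c t F_u ≤ 2.4 d t F_u): upper limit = 2.4·12·8·430 / 1000 = 99.07 kN.
  Edge l_c = 20 − 14/2 = 13 → r_n = 53.66 kN; interior l_c = 45 − 14 = 31 → r_n = 99.07 kN.
  R_n,bearing = 2·53.66 + 6·99.07 = 701.8 kN → 0.75 × 701.8 = 526 kN.
Bolt shear governs: 318 kN.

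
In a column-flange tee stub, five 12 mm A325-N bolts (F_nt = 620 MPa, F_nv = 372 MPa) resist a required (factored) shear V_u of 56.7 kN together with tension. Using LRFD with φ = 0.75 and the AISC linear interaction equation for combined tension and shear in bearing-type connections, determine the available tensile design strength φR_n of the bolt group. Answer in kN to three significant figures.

A_b = π·12²/4 = 113.1 mm²; f_rv = 56.7 × 1000 / (5 × 113.1) = 100.3 MPa.
F'_nt = 1.3 F_nt − (F_nt / φF_nv) f_rv = 1.3·620 − (620/(0.75·372))·100.3 = 583.2 MPa, capped at F_nt → F'_nt = 583.2 MPa.
R_n = F'_nt · A_b · n = 583.2 × 113.1 × 5 / 1000 = 329.8 kN.
Design strength φR_n = 0.75 × 329.8 = 247 kN.

247 kN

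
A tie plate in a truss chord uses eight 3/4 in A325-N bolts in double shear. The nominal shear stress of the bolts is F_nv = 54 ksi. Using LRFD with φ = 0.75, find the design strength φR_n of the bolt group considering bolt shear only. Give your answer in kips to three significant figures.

286 kips

A_b = π × 0.75² / 4 = 0.4418 in².
R_n = F_nv · A_b · n · n_s = 54 × 0.4418 × 8 × 2 = 381.7 kips.
Design strength φR_n = 0.75 × 381.7 = 286 kips.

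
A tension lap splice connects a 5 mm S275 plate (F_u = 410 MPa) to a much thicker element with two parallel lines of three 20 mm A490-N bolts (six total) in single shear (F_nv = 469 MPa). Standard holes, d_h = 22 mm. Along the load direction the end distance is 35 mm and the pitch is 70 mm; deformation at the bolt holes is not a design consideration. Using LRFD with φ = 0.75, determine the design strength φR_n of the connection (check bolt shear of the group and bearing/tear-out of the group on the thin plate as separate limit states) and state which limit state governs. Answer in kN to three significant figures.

Bolt shear: A_b = π·20²/4 = 314.2 mm²; R_n = 469 × 314.2 × 6 × 1 / 1000 = 884 kN → 0.75 × 884 = 663 kN.
Bearing (1.5 l_c t F_u ≤ 3.0 d t F_u): upper limit = 3.0·20·5·410 / 1000 = 123 kN.
  Edge l_c = 35 − 22/2 = 24 → r_n = 73.8 kN; interior l_c = 70 − 22 = 48 → r_n = 123 kN.
  R_n,bearing = 2·73.8 + 4·123 = 639.6 kN → 0.75 × 639.6 = 480 kN.
Bearing governs: 480 kN.

480 kN (bearing governs)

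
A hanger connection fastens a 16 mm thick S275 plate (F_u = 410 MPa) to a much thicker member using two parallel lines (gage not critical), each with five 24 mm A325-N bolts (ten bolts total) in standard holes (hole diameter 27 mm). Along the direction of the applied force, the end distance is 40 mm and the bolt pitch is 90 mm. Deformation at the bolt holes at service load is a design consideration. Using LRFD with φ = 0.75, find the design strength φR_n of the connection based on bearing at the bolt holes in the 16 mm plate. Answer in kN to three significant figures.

2580 kN

Per bolt r_n = 1.2 l_c t F_u ≤ 2.4 d t F_u; upper limit = 2.4 × 24 × 16 × 410 / 1000 = 377.9 kN.
Edge bolt: l_c = 40 − 27/2 = 26.5 mm → 1.2 × 26.5 × 16 × 410 / 1000 = 208.6 → r_n = 208.6 kN.
Interior bolts: l_c = 90 − 27 = 63 mm → 1.2 × 63 × 16 × 410 / 1000 = 495.9 → r_n = 377.9 kN.
R_n = 2 × 208.6 + 8 × 377.9 = 3440 kN.
Design strength φR_n = 0.75 × 3440 = 2580 kN.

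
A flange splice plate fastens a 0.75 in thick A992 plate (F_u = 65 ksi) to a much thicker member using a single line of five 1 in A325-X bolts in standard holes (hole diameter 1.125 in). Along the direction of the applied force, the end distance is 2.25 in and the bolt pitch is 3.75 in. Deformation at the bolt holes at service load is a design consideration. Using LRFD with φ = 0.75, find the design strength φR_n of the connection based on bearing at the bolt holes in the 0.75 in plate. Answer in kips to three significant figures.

Per bolt r_n = 1.2 l_c t F_u ≤ 2.4 d t F_u; upper limit = 2.4 × 1 × 0.75 × 65 = 117 kips.
Edge bolt: l_c = 2.25 − 1.125/2 = 1.688 in → 1.2 × 1.688 × 0.75 × 65 = 98.72 → r_n = 98.72 kips.
Interior bolts: l_c = 3.75 − 1.125 = 2.625 in → 1.2 × 2.625 × 0.75 × 65 = 153.6 → r_n = 117 kips.
R_n = 1 × 98.72 + 4 × 117 = 566.7 kips.
Design strength φR_n = 0.75 × 566.7 = 425 kips.

425 kips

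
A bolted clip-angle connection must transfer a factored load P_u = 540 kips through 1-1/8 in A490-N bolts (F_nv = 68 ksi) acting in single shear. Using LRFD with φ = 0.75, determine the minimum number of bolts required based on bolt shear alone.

A_b = π·1.125²/4 = 0.994 in².
Per-bolt design strength φR_n = 0.75 × 68 × 0.994 × 1 = 50.69 kips.
n ≥ 540 / 50.69 = 10.65 → use 11 bolts.

11 bolts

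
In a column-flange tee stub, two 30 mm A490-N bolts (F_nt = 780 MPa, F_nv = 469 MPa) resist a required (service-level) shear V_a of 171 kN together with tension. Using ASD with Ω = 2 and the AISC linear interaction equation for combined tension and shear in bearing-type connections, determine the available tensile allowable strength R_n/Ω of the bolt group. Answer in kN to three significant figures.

A_b = π·30²/4 = 706.9 mm²; f_rv = 171 × 1000 / (2 × 706.9) = 121 MPa.
F'_nt = 1.3 F_nt − (Ω F_nt / F_nv) f_rv = 1.3·780 − (2·780/469)·121 = 611.7 MPa, capped at F_nt → F'_nt = 611.7 MPa.
R_n = F'_nt · A_b · n = 611.7 × 706.9 × 2 / 1000 = 864.7 kN.
Allowable strength R_n/Ω = 864.7 / 2 = 432 kN.

432 kN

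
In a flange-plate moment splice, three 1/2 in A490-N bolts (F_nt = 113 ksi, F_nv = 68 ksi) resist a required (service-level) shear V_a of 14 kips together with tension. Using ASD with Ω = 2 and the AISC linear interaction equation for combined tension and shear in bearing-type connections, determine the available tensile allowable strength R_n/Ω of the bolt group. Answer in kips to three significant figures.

20 kips

A_b = π·0.5²/4 = 0.1963 in²; f_rv = 14 / (3 × 0.1963) = 23.77 ksi.
F'_nt = 1.3 F_nt − (Ω F_nt / F_nv) f_rv = 1.3·113 − (2·113/68)·23.77 = 67.91 ksi, capped at F_nt → F'_nt = 67.91 ksi.
R_n = F'_nt · A_b · n = 67.91 × 0.1963 × 3 = 40 kips.
Allowable strength R_n/Ω = 40 / 2 = 20 kips.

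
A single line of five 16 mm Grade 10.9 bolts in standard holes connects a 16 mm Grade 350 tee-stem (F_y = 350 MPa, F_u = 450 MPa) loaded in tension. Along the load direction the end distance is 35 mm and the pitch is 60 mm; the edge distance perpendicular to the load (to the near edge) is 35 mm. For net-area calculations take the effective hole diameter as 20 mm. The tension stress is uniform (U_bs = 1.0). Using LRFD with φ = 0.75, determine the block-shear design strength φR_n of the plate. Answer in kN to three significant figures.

Shear plane L_v = 35 + 4·60 = 275 mm; A_gv = 275 × 16 = 4400 mm².
A_nv = (275 − 4.5·20) × 16 = 2960 mm².
A_nt = (35 − 0.5·20) × 16 = 400 mm².
0.6 F_u A_nv = 799.2 kN; 0.6 F_y A_gv = 924 kN → shear rupture governs the shear term.
R_n = 799.2 + 1.0 × 450 × 400 / 1000 = 979.2 kN.
Design strength φR_n = 0.75 × 979.2 = 734 kN.

734 kN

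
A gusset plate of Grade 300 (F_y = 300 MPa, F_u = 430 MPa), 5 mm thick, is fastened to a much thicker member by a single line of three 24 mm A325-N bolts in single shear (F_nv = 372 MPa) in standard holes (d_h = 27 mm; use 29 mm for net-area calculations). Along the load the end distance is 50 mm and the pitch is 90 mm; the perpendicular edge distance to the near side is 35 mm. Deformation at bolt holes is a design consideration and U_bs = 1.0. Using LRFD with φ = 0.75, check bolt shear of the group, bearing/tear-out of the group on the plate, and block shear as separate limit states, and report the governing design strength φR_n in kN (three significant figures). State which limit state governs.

Bolt shear: A_b = π·24²/4 = 452.4 mm²; R_n = 372 × 452.4 × 3 × 1 / 1000 = 504.9 kN → 0.75 × 504.9 = 379 kN.
Bearing: edge l_c = 36.5, r_n = 94.17 kN; interior l_c = 63, r_n = 123.8 kN; R_n = 94.17 + 2·123.8 = 341.9 kN → 256 kN.
Block shear: A_gv = 1150, A_nv = 787.5, A_nt = 102.5 mm²; R_n = min(0.6F_uA_nv, 0.6F_yA_gv) + U_bs·F_u·A_nt = 247.2 kN → 185 kN.
Block shear governs: 185 kN.

185 kN (block shear governs)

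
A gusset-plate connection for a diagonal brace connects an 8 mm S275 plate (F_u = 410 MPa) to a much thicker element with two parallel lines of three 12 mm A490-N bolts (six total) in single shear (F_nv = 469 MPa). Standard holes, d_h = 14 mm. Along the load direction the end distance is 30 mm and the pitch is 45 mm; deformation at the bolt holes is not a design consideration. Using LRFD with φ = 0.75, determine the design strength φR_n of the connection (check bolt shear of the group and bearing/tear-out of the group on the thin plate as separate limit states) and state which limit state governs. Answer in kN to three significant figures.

Bolt shear: A_b = π·12²/4 = 113.1 mm²; R_n = 469 × 113.1 × 6 × 1 / 1000 = 318.3 kN → 0.75 × 318.3 = 239 kN.
Bearing (1.5 l_c t F_u ≤ 3.0 d t F_u): upper limit = 3.0·12·8·410 / 1000 = 118.1 kN.
  Edge l_c = 30 − 14/2 = 23 → r_n = 113.2 kN; interior l_c = 45 − 14 = 31 → r_n = 118.1 kN.
  R_n,bearing = 2·113.2 + 4·118.1 = 698.6 kN → 0.75 × 698.6 = 524 kN.
Bolt shear governs: 239 kN.

239 kN (bolt shear governs)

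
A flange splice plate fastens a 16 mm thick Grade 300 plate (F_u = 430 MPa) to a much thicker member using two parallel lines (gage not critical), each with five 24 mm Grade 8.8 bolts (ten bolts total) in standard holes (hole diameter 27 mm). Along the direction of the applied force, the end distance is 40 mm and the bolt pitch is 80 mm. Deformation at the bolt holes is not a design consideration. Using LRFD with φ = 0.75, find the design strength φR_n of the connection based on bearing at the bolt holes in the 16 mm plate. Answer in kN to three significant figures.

Per bolt r_n = 1.5 l_c t F_u ≤ 3.0 d t F_u; upper limit = 3.0 × 24 × 16 × 430 / 1000 = 495.4 kN.
Edge bolt: l_c = 40 − 27/2 = 26.5 mm → 1.5 × 26.5 × 16 × 430 / 1000 = 273.5 → r_n = 273.5 kN.
Interior bolts: l_c = 80 − 27 = 53 mm → 1.5 × 53 × 16 × 430 / 1000 = 547 → r_n = 495.4 kN.
R_n = 2 × 273.5 + 8 × 495.4 = 4510 kN.
Design strength φR_n = 0.75 × 4510 = 3380 kN.

3380 kN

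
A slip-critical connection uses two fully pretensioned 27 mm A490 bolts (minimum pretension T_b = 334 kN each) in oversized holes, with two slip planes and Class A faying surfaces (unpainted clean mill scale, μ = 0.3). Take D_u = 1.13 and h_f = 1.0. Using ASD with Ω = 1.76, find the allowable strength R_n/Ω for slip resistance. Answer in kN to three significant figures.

R_n = μ · D_u · h_f · T_b · n_s · n_b = 0.3 × 1.13 × 1.0 × 334 × 2 × 2 = 452.9 kN.
Allowable strength R_n/Ω = 452.9 / 1.76 = 257 kN.

257 kN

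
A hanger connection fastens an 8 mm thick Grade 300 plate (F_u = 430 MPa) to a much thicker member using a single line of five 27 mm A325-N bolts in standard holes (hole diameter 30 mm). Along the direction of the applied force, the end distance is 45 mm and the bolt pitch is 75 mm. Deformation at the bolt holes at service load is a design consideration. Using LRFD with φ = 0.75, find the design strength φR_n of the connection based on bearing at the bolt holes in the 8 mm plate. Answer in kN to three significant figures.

650 kN

Per bolt r_n = 1.2 l_c t F_u ≤ 2.4 d t F_u; upper limit = 2.4 × 27 × 8 × 430 / 1000 = 222.9 kN.
Edge bolt: l_c = 45 − 30/2 = 30 mm → 1.2 × 30 × 8 × 430 / 1000 = 123.8 → r_n = 123.8 kN.
Interior bolts: l_c = 75 − 30 = 45 mm → 1.2 × 45 × 8 × 430 / 1000 = 185.8 → r_n = 185.8 kN.
R_n = 1 × 123.8 + 4 × 185.8 = 866.9 kN.
Design strength φR_n = 0.75 × 866.9 = 650 kN.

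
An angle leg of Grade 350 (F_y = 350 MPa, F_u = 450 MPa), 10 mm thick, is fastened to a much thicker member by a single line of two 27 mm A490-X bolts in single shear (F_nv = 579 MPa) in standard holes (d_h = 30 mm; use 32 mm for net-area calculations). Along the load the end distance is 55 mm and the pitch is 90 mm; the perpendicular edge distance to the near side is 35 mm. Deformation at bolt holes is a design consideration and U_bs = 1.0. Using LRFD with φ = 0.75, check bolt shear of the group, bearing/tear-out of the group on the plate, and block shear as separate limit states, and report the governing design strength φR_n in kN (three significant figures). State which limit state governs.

261 kN (block shear governs)

Bolt shear: A_b = π·27²/4 = 572.6 mm²; R_n = 579 × 572.6 × 2 × 1 / 1000 = 663 kN → 0.75 × 663 = 497 kN.
Bearing: edge l_c = 40, r_n = 216 kN; interior l_c = 60, r_n = 291.6 kN; R_n = 216 + 1·291.6 = 507.6 kN → 381 kN.
Block shear: A_gv = 1450, A_nv = 970, A_nt = 190 mm²; R_n = min(0.6F_uA_nv, 0.6F_yA_gv) + U_bs·F_u·A_nt = 347.4 kN → 261 kN.
Block shear governs: 261 kN.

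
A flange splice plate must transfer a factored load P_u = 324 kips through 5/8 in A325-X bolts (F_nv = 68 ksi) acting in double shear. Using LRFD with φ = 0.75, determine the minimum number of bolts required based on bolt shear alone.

11 bolts

A_b = π·0.625²/4 = 0.3068 in².
Per-bolt design strength φR_n = 0.75 × 68 × 0.3068 × 2 = 31.29 kips.
n ≥ 324 / 31.29 = 10.35 → use 11 bolts.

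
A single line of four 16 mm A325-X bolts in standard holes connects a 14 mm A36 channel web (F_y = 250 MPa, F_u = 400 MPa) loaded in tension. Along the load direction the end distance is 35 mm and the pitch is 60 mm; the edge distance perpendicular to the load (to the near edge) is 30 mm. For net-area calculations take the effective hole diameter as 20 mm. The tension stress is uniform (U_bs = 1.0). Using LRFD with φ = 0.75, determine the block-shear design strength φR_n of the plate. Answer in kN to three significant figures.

Shear plane L_v = 35 + 3·60 = 215 mm; A_gv = 215 × 14 = 3010 mm².
A_nv = (215 − 3.5·20) × 14 = 2030 mm².
A_nt = (30 − 0.5·20) × 14 = 280 mm².
0.6 F_u A_nv = 487.2 kN; 0.6 F_y A_gv = 451.5 kN → shear yielding governs the shear term.
R_n = 451.5 + 1.0 × 400 × 280 / 1000 = 563.5 kN.
Design strength φR_n = 0.75 × 563.5 = 423 kN.

423 kN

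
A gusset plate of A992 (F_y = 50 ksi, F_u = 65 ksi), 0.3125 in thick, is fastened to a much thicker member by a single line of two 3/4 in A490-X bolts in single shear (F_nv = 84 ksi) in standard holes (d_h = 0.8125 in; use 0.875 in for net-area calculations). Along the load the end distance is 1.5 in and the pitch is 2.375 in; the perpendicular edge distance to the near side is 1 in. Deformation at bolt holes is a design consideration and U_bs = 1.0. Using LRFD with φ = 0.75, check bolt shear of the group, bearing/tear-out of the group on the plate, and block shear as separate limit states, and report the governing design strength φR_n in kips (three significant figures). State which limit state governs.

32 kips (block shear governs)

Bolt shear: A_b = π·0.75²/4 = 0.4418 in²; R_n = 84 × 0.4418 × 2 × 1 = 74.22 kips → 0.75 × 74.22 = 55.7 kips.
Bearing: edge l_c = 1.094, r_n = 26.66 kips; interior l_c = 1.562, r_n = 36.56 kips; R_n = 26.66 + 1·36.56 = 63.22 kips → 47.4 kips.
Block shear: A_gv = 1.211, A_nv = 0.8008, A_nt = 0.1758 in²; R_n = min(0.6F_uA_nv, 0.6F_yA_gv) + U_bs·F_u·A_nt = 42.66 kips → 32 kips.
Block shear governs: 32 kips.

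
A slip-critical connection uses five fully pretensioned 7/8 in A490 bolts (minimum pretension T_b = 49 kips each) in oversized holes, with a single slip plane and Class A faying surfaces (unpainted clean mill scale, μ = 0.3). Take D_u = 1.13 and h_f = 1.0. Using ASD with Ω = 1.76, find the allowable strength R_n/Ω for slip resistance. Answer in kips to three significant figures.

R_n = μ · D_u · h_f · T_b · n_s · n_b = 0.3 × 1.13 × 1.0 × 49 × 1 × 5 = 83.05 kips.
Allowable strength R_n/Ω = 83.05 / 1.76 = 47.2 kips.

47.2 kips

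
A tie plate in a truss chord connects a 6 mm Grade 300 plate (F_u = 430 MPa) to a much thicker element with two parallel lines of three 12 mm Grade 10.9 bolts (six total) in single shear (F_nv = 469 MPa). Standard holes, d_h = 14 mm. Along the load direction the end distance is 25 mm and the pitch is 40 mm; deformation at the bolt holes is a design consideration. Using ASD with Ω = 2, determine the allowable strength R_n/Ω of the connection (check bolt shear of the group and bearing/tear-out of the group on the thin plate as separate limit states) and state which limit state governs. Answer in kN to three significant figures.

Bolt shear: A_b = π·12²/4 = 113.1 mm²; R_n = 469 × 113.1 × 6 × 1 / 1000 = 318.3 kN → 318.3 / 2 = 159 kN.
Bearing (1.2 l_c t F_u ≤ 2.4 d t F_u): upper limit = 2.4·12·6·430 / 1000 = 74.3 kN.
  Edge l_c = 25 − 14/2 = 18 → r_n = 55.73 kN; interior l_c = 40 − 14 = 26 → r_n = 74.3 kN.
  R_n,bearing = 2·55.73 + 4·74.3 = 408.7 kN → 408.7 / 2 = 204 kN.
Bolt shear governs: 159 kN.

159 kN (bolt shear governs)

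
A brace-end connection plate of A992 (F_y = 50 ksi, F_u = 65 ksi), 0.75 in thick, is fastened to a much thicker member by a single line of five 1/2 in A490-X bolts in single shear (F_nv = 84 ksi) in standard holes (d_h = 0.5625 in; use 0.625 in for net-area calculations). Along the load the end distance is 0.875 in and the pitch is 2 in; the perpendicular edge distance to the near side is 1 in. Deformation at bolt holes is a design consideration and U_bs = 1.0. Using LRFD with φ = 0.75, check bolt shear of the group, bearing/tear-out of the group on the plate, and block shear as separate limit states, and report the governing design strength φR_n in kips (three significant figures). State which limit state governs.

Bolt shear: A_b = π·0.5²/4 = 0.1963 in²; R_n = 84 × 0.1963 × 5 × 1 = 82.47 kips → 0.75 × 82.47 = 61.9 kips.
Bearing: edge l_c = 0.5938, r_n = 34.73 kips; interior l_c = 1.438, r_n = 58.5 kips; R_n = 34.73 + 4·58.5 = 268.7 kips → 202 kips.
Block shear: A_gv = 6.656, A_nv = 4.547, A_nt = 0.5156 in²; R_n = min(0.6F_uA_nv, 0.6F_yA_gv) + U_bs·F_u·A_nt = 210.8 kips → 158 kips.
Bolt shear governs: 61.9 kips.

61.9 kips (bolt shear governs)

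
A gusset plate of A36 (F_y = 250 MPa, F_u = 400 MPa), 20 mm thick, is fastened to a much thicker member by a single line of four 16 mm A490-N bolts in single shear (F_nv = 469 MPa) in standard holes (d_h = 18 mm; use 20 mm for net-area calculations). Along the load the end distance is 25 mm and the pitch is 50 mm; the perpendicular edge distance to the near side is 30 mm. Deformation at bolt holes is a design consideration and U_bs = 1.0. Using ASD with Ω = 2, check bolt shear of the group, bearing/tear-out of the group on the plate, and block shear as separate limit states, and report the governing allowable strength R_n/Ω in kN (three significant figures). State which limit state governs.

Bolt shear: A_b = π·16²/4 = 201.1 mm²; R_n = 469 × 201.1 × 4 × 1 / 1000 = 377.2 kN → 377.2 / 2 = 189 kN.
Bearing: edge l_c = 16, r_n = 153.6 kN; interior l_c = 32, r_n = 307.2 kN; R_n = 153.6 + 3·307.2 = 1075 kN → 538 kN.
Block shear: A_gv = 3500, A_nv = 2100, A_nt = 400 mm²; R_n = min(0.6F_uA_nv, 0.6F_yA_gv) + U_bs·F_u·A_nt = 664 kN → 332 kN.
Bolt shear governs: 189 kN.

189 kN (bolt shear governs)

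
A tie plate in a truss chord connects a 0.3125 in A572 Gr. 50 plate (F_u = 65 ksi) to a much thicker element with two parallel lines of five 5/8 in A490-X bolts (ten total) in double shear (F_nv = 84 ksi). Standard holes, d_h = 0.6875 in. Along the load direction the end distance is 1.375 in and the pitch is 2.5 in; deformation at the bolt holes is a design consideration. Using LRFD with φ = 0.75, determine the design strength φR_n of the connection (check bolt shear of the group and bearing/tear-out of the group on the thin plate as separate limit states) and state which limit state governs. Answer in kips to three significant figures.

Bolt shear: A_b = π·0.625²/4 = 0.3068 in²; R_n = 84 × 0.3068 × 10 × 2 = 515.4 kips → 0.75 × 515.4 = 387 kips.
Bearing (1.2 l_c t F_u ≤ 2.4 d t F_u): upper limit = 2.4·0.625·0.3125·65 = 30.47 kips.
  Edge l_c = 1.375 − 0.6875/2 = 1.031 → r_n = 25.14 kips; interior l_c = 2.5 − 0.6875 = 1.812 → r_n = 30.47 kips.
  R_n,bearing = 2·25.14 + 8·30.47 = 294 kips → 0.75 × 294 = 221 kips.
Bearing governs: 221 kips.

221 kips (bearing governs)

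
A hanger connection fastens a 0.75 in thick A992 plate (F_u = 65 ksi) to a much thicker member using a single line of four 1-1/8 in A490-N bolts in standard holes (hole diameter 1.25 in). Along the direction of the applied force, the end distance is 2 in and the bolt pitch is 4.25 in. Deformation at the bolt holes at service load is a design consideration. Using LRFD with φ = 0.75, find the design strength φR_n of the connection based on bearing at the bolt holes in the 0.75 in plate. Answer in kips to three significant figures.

Per bolt r_n = 1.2 l_c t F_u ≤ 2.4 d t F_u; upper limit = 2.4 × 1.125 × 0.75 × 65 = 131.6 kips.
Edge bolt: l_c = 2 − 1.25/2 = 1.375 in → 1.2 × 1.375 × 0.75 × 65 = 80.44 → r_n = 80.44 kips.
Interior bolts: l_c = 4.25 − 1.25 = 3 in → 1.2 × 3 × 0.75 × 65 = 175.5 → r_n = 131.6 kips.
R_n = 1 × 80.44 + 3 × 131.6 = 475.3 kips.
Design strength φR_n = 0.75 × 475.3 = 356 kips.

356 kips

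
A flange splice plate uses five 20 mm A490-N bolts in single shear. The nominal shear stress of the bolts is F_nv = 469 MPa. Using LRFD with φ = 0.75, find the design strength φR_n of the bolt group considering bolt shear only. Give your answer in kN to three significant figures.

553 kN

A_b = π × 20² / 4 = 314.2 mm².
R_n = F_nv · A_b · n · n_s = 469 × 314.2 × 5 × 1 / 1000 = 736.7 kN.
Design strength φR_n = 0.75 × 736.7 = 553 kN.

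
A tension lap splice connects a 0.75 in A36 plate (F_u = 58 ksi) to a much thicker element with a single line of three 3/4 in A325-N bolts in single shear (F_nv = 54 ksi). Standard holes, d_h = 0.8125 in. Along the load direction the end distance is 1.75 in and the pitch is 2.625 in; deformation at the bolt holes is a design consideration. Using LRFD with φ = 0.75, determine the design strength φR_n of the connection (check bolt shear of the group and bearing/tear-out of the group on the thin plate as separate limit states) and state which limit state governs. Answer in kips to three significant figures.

Bolt shear: A_b = π·0.75²/4 = 0.4418 in²; R_n = 54 × 0.4418 × 3 × 1 = 71.57 kips → 0.75 × 71.57 = 53.7 kips.
Bearing (1.2 l_c t F_u ≤ 2.4 d t F_u): upper limit = 2.4·0.75·0.75·58 = 78.3 kips.
  Edge l_c = 1.75 − 0.8125/2 = 1.344 → r_n = 70.14 kips; interior l_c = 2.625 − 0.8125 = 1.812 → r_n = 78.3 kips.
  R_n,bearing = 1·70.14 + 2·78.3 = 226.7 kips → 0.75 × 226.7 = 170 kips.
Bolt shear governs: 53.7 kips.

53.7 kips (bolt shear governs)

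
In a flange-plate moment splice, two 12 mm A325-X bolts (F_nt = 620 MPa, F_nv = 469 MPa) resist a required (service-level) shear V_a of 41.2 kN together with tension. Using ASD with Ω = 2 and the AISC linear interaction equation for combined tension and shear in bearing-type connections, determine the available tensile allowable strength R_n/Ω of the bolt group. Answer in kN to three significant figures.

36.7 kN

A_b = π·12²/4 = 113.1 mm²; f_rv = 41.2 × 1000 / (2 × 113.1) = 182.1 MPa.
F'_nt = 1.3 F_nt − (Ω F_nt / F_nv) f_rv = 1.3·620 − (2·620/469)·182.1 = 324.4 MPa, capped at F_nt → F'_nt = 324.4 MPa.
R_n = F'_nt · A_b · n = 324.4 × 113.1 × 2 / 1000 = 73.38 kN.
Allowable strength R_n/Ω = 73.38 / 2 = 36.7 kN.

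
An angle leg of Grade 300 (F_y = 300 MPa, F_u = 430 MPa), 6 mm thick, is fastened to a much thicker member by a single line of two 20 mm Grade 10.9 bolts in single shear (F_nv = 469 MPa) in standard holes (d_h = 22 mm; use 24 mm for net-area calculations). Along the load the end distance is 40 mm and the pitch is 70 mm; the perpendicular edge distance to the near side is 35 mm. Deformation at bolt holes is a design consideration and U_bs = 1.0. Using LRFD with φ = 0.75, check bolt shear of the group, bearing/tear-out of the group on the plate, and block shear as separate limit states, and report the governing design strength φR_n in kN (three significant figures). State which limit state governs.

130 kN (block shear governs)

Bolt shear: A_b = π·20²/4 = 314.2 mm²; R_n = 469 × 314.2 × 2 × 1 / 1000 = 294.7 kN → 0.75 × 294.7 = 221 kN.
Bearing: edge l_c = 29, r_n = 89.78 kN; interior l_c = 48, r_n = 123.8 kN; R_n = 89.78 + 1·123.8 = 213.6 kN → 160 kN.
Block shear: A_gv = 660, A_nv = 444, A_nt = 138 mm²; R_n = min(0.6F_uA_nv, 0.6F_yA_gv) + U_bs·F_u·A_nt = 173.9 kN → 130 kN.
Block shear governs: 130 kN.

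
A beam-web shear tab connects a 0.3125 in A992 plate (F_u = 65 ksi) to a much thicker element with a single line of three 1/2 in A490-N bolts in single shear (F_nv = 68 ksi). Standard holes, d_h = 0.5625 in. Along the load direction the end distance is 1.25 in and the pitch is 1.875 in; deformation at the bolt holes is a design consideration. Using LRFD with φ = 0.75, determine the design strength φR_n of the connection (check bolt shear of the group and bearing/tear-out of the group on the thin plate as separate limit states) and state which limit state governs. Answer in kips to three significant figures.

30 kips (bolt shear governs)

Bolt shear: A_b = π·0.5²/4 = 0.1963 in²; R_n = 68 × 0.1963 × 3 × 1 = 40.06 kips → 0.75 × 40.06 = 30 kips.
Bearing (1.2 l_c t F_u ≤ 2.4 d t F_u): upper limit = 2.4·0.5·0.3125·65 = 24.38 kips.
  Edge l_c = 1.25 − 0.5625/2 = 0.9688 → r_n = 23.61 kips; interior l_c = 1.875 − 0.5625 = 1.312 → r_n = 24.38 kips.
  R_n,bearing = 1·23.61 + 2·24.38 = 72.36 kips → 0.75 × 72.36 = 54.3 kips.
Bolt shear governs: 30 kips.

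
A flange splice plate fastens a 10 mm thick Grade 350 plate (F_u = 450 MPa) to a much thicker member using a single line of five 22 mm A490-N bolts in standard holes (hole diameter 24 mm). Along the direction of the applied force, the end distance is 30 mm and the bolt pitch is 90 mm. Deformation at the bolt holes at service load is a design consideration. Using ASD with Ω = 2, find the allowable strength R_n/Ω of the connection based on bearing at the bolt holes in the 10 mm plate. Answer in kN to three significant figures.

524 kN

Per bolt r_n = 1.2 l_c t F_u ≤ 2.4 d t F_u; upper limit = 2.4 × 22 × 10 × 450 / 1000 = 237.6 kN.
Edge bolt: l_c = 30 − 24/2 = 18 mm → 1.2 × 18 × 10 × 450 / 1000 = 97.2 → r_n = 97.2 kN.
Interior bolts: l_c = 90 − 24 = 66 mm → 1.2 × 66 × 10 × 450 / 1000 = 356.4 → r_n = 237.6 kN.
R_n = 1 × 97.2 + 4 × 237.6 = 1048 kN.
Allowable strength R_n/Ω = 1048 / 2 = 524 kN.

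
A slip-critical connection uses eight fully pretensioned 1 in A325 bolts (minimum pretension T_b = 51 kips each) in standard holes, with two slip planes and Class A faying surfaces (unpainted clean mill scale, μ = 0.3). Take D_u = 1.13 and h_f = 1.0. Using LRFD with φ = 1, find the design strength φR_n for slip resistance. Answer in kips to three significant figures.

R_n = μ · D_u · h_f · T_b · n_s · n_b = 0.3 × 1.13 × 1.0 × 51 × 2 × 8 = 276.6 kips.
Design strength φR_n = 1 × 276.6 = 277 kips.

277 kips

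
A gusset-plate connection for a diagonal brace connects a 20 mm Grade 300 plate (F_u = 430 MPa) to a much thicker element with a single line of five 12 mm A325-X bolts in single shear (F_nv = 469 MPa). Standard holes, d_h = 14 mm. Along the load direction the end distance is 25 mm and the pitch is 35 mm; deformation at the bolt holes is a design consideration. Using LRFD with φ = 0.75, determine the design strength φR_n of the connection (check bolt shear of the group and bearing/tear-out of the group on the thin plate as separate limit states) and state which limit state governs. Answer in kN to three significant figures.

Bolt shear: A_b = π·12²/4 = 113.1 mm²; R_n = 469 × 113.1 × 5 × 1 / 1000 = 265.2 kN → 0.75 × 265.2 = 199 kN.
Bearing (1.2 l_c t F_u ≤ 2.4 d t F_u): upper limit = 2.4·12·20·430 / 1000 = 247.7 kN.
  Edge l_c = 25 − 14/2 = 18 → r_n = 185.8 kN; interior l_c = 35 − 14 = 21 → r_n = 216.7 kN.
  R_n,bearing = 1·185.8 + 4·216.7 = 1053 kN → 0.75 × 1053 = 789 kN.
Bolt shear governs: 199 kN.

199 kN (bolt shear governs)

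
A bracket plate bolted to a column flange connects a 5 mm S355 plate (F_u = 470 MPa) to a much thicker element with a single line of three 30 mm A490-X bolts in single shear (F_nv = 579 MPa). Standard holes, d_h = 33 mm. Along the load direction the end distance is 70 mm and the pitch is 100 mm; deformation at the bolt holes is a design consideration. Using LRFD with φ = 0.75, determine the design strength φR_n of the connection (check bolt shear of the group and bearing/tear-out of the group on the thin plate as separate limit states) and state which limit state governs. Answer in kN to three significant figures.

Bolt shear: A_b = π·30²/4 = 706.9 mm²; R_n = 579 × 706.9 × 3 × 1 / 1000 = 1228 kN → 0.75 × 1228 = 921 kN.
Bearing (1.2 l_c t F_u ≤ 2.4 d t F_u): upper limit = 2.4·30·5·470 / 1000 = 169.2 kN.
  Edge l_c = 70 − 33/2 = 53.5 → r_n = 150.9 kN; interior l_c = 100 − 33 = 67 → r_n = 169.2 kN.
  R_n,bearing = 1·150.9 + 2·169.2 = 489.3 kN → 0.75 × 489.3 = 367 kN.
Bearing governs: 367 kN.

367 kN (bearing governs)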